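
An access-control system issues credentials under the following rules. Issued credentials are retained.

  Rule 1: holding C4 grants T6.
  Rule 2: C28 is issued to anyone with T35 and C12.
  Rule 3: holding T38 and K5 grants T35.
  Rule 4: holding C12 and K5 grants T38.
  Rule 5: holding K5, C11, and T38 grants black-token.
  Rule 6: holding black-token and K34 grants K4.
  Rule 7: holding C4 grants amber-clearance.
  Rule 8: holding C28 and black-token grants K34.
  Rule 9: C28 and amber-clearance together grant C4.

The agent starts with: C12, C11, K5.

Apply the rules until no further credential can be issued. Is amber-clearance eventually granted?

amber-clearance would need C4 (Rule 7), but C4 is never granted.

No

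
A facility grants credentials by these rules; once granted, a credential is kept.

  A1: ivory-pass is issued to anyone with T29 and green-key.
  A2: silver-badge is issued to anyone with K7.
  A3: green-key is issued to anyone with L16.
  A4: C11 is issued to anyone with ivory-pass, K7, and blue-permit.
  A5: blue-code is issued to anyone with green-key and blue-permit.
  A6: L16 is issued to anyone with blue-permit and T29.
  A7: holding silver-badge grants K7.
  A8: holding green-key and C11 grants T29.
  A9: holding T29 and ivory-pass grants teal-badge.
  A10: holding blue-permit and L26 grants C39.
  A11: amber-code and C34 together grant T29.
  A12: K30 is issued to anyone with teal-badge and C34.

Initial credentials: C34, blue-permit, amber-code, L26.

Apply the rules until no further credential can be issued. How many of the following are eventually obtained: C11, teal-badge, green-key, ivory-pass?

3

Holding amber-code and C34 grants T29 (A11).
Holding blue-permit and T29 grants L16 (A6).
Holding L16 grants green-key (A3).
Holding T29 and green-key grants ivory-pass (A1).
Holding T29 and ivory-pass grants teal-badge (A9).
C11 would need ivory-pass, K7, and blue-permit (A4), but K7 is never granted.
teal-badge: reached.
green-key: reached.
ivory-pass: reached.
Reached: teal-badge, green-key, and ivory-pass — 3 of the 4.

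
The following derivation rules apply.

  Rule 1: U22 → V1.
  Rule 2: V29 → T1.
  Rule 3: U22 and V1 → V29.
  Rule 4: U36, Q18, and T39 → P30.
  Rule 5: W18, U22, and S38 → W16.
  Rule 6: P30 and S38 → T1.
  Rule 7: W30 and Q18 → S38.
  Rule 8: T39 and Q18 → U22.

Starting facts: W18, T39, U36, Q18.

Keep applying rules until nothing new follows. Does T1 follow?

Yes

T39 and Q18 hold, so U22 follows (Rule 8).
From U22, Rule 1 gives V1.
U22 and V1 hold, so V29 follows (Rule 3).
From V29, Rule 2 gives T1.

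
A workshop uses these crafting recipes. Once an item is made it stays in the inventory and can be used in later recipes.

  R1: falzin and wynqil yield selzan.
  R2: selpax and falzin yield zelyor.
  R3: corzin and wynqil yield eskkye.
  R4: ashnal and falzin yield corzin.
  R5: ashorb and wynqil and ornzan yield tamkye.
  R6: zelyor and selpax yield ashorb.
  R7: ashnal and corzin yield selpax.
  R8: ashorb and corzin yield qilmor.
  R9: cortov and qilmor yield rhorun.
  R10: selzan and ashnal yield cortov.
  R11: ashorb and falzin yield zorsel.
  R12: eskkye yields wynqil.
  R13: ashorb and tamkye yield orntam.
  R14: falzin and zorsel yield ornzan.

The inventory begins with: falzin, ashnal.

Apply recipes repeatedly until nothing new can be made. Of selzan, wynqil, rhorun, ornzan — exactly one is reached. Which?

ornzan

ashnal and falzin → corzin (R4).
Using R7, ashnal and corzin make selpax.
selpax and falzin → zelyor (R2).
zelyor and selpax → ashorb (R6).
ashorb and falzin → zorsel (R11).
Using R14, falzin and zorsel make ornzan.
selzan would need falzin and wynqil (R1), but wynqil is never obtained. rhorun would need cortov and qilmor (R9), but cortov is never obtained. wynqil would need eskkye (R12), but eskkye is never obtained.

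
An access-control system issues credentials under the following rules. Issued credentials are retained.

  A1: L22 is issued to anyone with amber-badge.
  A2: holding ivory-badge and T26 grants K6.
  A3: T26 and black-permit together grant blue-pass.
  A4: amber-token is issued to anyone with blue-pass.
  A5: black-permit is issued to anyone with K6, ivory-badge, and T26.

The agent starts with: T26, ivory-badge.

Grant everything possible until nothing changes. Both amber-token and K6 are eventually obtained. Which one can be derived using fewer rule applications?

K6

K6: Holding ivory-badge and T26 grants K6 (A2). [1 rule application]
amber-token: Holding ivory-badge and T26 grants K6 (A2). Holding K6, ivory-badge, and T26 grants black-permit (A5). Holding T26 and black-permit grants blue-pass (A3). Holding blue-pass grants amber-token (A4). [4 rule applications]
K6 needs fewer.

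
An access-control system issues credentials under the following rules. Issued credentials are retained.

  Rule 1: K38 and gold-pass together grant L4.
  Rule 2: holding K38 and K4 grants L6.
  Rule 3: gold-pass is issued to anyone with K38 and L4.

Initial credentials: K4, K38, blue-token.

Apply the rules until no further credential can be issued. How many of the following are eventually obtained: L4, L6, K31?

Holding K38 and K4 grants L6 (Rule 2).
L4 would need K38 and gold-pass (Rule 1), but gold-pass is never granted.
L6: reached.
No rule produces K31, and it is not given.
Reached: L6 — 1 of the 3.

1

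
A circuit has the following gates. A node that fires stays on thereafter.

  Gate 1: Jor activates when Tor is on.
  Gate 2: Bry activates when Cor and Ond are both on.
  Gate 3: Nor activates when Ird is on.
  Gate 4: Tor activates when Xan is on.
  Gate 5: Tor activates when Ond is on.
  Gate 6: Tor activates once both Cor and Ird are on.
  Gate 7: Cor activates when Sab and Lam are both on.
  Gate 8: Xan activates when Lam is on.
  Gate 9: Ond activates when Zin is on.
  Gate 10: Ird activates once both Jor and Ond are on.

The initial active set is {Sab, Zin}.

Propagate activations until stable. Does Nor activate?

Gate 9: Zin on → Ond on.
Ond is on, so Tor activates (Gate 5).
Gate 1: Tor on → Jor on.
Jor and Ond are on, so Ird activates (Gate 10).
Ird is on, so Nor activates (Gate 3).

Yes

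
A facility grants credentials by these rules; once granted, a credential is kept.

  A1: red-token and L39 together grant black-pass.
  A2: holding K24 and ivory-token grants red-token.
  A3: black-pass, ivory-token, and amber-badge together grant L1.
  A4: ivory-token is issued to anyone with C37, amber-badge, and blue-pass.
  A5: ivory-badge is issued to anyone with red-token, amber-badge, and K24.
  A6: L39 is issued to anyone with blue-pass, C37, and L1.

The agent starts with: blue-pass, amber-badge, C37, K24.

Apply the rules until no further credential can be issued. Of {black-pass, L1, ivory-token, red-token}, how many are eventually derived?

Holding C37, amber-badge, and blue-pass grants ivory-token (A4).
Holding K24 and ivory-token grants red-token (A2).
black-pass would need red-token and L39 (A1), but L39 is never granted.
L1 would need black-pass, ivory-token, and amber-badge (A3), but black-pass is never granted.
ivory-token: reached.
red-token: reached.
Reached: ivory-token and red-token — 2 of the 4.

2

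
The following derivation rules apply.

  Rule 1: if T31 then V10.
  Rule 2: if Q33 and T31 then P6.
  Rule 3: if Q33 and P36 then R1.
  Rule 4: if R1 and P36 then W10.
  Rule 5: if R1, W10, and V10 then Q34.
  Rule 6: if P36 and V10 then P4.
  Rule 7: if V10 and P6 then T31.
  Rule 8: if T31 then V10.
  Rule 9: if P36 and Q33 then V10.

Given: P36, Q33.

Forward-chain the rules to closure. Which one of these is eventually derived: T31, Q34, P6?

From Q33 and P36, Rule 3 gives R1.
P36 and Q33 hold, so V10 follows (Rule 9).
R1 and P36 hold, so W10 follows (Rule 4).
From R1, W10, and V10, Rule 5 gives Q34.
T31 would need V10 and P6 (Rule 7), but P6 is never established. P6 would need Q33 and T31 (Rule 2), but T31 is never established.

Q34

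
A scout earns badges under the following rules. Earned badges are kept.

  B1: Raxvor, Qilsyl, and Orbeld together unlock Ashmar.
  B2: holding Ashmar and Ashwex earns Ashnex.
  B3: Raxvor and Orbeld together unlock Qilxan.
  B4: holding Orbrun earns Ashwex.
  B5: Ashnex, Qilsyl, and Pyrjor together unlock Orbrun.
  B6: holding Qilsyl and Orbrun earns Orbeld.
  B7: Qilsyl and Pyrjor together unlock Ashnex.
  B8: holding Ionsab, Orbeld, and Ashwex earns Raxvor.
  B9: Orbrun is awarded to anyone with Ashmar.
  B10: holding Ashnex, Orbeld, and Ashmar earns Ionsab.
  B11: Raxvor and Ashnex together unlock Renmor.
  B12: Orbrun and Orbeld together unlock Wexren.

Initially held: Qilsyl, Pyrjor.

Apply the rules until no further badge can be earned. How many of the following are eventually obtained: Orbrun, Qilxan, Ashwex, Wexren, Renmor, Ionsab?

With Qilsyl and Pyrjor, Ashnex is earned (B7).
With Ashnex, Qilsyl, and Pyrjor, Orbrun is earned (B5).
With Qilsyl and Orbrun, Orbeld is earned (B6).
With Orbrun, Ashwex is earned (B4).
With Orbrun and Orbeld, Wexren is earned (B12).
Orbrun: reached.
Qilxan would need Raxvor and Orbeld (B3), but Raxvor is never earned.
Ashwex: reached.
Wexren: reached.
Renmor would need Raxvor and Ashnex (B11), but Raxvor is never earned.
Ionsab would need Ashnex, Orbeld, and Ashmar (B10), but Ashmar is never earned.
Reached: Orbrun, Ashwex, and Wexren — 3 of the 6.

3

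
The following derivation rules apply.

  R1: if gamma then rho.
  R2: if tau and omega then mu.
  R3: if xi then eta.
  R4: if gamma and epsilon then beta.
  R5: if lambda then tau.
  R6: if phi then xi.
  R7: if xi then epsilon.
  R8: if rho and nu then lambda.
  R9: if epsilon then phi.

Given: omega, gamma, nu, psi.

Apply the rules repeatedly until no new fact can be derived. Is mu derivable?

Yes

From gamma, R1 gives rho.
rho and nu hold, so lambda follows (R8).
From lambda, R5 gives tau.
tau and omega hold, so mu follows (R2).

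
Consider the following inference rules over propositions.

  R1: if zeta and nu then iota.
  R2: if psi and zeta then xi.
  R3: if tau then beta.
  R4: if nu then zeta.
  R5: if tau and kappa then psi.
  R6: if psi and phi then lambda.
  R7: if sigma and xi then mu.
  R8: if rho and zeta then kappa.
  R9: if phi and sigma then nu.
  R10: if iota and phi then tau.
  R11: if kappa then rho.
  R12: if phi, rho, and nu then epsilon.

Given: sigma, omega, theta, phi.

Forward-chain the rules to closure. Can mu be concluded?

No

mu would need sigma and xi (R7), but xi is never established.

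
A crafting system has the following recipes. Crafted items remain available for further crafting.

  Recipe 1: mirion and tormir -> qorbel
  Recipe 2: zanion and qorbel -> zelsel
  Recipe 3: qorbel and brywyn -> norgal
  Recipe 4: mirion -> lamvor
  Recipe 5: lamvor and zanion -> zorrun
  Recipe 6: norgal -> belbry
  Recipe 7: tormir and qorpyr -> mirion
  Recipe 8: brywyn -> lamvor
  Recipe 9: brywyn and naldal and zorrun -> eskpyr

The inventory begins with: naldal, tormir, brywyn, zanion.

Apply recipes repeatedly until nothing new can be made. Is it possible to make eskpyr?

Using Recipe 8, brywyn makes lamvor.
lamvor and zanion -> zorrun (Recipe 5).
brywyn and naldal and zorrun -> eskpyr (Recipe 9).

Yes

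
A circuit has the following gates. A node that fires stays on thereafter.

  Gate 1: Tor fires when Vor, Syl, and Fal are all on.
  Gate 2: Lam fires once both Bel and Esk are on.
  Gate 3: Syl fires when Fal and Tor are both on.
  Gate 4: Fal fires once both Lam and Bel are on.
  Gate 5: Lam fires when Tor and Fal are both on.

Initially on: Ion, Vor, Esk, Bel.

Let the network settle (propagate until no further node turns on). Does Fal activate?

Yes

Bel and Esk are on, so Lam fires (Gate 2).
Lam and Bel are on, so Fal fires (Gate 4).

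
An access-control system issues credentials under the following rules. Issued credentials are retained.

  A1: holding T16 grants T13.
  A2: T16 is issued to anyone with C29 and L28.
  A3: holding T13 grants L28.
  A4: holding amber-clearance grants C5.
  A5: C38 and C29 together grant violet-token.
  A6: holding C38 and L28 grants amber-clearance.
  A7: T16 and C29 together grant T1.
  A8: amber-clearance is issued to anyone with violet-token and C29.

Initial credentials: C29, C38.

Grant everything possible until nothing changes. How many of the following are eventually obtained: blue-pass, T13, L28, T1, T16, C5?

1

Holding C38 and C29 grants violet-token (A5).
Holding violet-token and C29 grants amber-clearance (A8).
Holding amber-clearance grants C5 (A4).
No rule produces blue-pass, and it is not given.
T13 would need T16 (A1), but T16 is never granted.
L28 would need T13 (A3), but T13 is never granted.
T1 would need T16 and C29 (A7), but T16 is never granted.
T16 would need C29 and L28 (A2), but L28 is never granted.
C5: reached.
Reached: C5 — 1 of the 6.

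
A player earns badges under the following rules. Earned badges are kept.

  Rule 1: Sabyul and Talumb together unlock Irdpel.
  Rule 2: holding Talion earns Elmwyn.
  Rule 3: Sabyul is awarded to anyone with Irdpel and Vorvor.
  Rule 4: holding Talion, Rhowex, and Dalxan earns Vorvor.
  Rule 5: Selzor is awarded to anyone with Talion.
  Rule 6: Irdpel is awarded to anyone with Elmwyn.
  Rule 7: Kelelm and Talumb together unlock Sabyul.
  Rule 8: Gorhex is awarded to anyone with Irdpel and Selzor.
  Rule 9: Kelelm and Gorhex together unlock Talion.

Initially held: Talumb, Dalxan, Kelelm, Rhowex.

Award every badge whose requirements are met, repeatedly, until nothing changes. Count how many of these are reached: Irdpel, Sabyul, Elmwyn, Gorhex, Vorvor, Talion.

With Kelelm and Talumb, Sabyul is earned (Rule 7).
With Sabyul and Talumb, Irdpel is earned (Rule 1).
Irdpel: reached.
Sabyul: reached.
Elmwyn would need Talion (Rule 2), but Talion is never earned.
Gorhex would need Irdpel and Selzor (Rule 8), but Selzor is never earned.
Vorvor would need Talion, Rhowex, and Dalxan (Rule 4), but Talion is never earned.
Talion would need Kelelm and Gorhex (Rule 9), but Gorhex is never earned.
Reached: Irdpel and Sabyul — 2 of the 6.

2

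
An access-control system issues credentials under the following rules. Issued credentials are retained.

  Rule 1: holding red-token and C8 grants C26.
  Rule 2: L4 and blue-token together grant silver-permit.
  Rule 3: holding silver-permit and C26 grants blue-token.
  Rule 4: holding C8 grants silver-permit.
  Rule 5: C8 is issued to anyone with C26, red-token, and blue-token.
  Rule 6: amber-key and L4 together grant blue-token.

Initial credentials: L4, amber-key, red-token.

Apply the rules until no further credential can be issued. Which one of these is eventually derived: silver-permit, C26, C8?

Holding amber-key and L4 grants blue-token (Rule 6).
Holding L4 and blue-token grants silver-permit (Rule 2).
C26 would need red-token and C8 (Rule 1), but C8 is never granted. C8 would need C26, red-token, and blue-token (Rule 5), but C26 is never granted.

silver-permit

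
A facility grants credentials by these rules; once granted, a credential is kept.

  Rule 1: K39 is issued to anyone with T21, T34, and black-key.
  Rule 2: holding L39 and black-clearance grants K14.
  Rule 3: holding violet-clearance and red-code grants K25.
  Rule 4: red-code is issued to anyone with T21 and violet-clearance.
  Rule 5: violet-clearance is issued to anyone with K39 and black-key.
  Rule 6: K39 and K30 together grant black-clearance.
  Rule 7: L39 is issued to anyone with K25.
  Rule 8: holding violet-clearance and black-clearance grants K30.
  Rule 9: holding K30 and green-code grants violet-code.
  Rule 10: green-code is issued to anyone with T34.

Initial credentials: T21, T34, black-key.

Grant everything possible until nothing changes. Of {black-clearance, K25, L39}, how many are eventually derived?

Holding T21, T34, and black-key grants K39 (Rule 1).
Holding K39 and black-key grants violet-clearance (Rule 5).
Holding T21 and violet-clearance grants red-code (Rule 4).
Holding violet-clearance and red-code grants K25 (Rule 3).
Holding K25 grants L39 (Rule 7).
black-clearance would need K39 and K30 (Rule 6), but K30 is never granted.
K25: reached.
L39: reached.
Reached: K25 and L39 — 2 of the 3.

2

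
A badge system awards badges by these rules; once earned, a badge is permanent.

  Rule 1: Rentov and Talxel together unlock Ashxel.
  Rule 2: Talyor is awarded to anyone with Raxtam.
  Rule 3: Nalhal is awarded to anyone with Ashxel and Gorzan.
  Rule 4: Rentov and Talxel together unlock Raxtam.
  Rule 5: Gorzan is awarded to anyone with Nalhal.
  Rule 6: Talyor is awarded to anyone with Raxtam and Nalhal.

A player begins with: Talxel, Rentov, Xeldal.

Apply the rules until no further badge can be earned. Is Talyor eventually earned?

With Rentov and Talxel, Raxtam is earned (Rule 4).
With Raxtam, Talyor is earned (Rule 2).

Yes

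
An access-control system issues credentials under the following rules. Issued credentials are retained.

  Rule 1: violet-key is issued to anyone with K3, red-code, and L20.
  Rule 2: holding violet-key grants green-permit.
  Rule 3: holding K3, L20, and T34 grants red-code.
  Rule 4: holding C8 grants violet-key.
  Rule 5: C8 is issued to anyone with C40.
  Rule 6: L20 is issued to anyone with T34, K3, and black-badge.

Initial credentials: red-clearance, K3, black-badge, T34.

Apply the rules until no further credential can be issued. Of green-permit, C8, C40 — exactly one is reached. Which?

Holding T34, K3, and black-badge grants L20 (Rule 6).
Holding K3, L20, and T34 grants red-code (Rule 3).
Holding K3, red-code, and L20 grants violet-key (Rule 1).
Holding violet-key grants green-permit (Rule 2).
C8 would need C40 (Rule 5), but C40 is never granted. No rule produces C40, and it is not given.

green-permit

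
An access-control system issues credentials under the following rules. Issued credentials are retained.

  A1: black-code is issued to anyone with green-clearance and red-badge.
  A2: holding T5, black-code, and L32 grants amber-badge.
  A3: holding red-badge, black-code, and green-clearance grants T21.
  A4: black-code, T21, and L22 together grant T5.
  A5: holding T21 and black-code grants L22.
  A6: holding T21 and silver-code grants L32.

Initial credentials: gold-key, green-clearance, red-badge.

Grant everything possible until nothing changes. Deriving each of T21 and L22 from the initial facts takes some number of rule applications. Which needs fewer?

T21

T21: Holding green-clearance and red-badge grants black-code (A1). Holding red-badge, black-code, and green-clearance grants T21 (A3). [2 rule applications]
L22: Holding green-clearance and red-badge grants black-code (A1). Holding red-badge, black-code, and green-clearance grants T21 (A3). Holding T21 and black-code grants L22 (A5). [3 rule applications]
T21 needs fewer.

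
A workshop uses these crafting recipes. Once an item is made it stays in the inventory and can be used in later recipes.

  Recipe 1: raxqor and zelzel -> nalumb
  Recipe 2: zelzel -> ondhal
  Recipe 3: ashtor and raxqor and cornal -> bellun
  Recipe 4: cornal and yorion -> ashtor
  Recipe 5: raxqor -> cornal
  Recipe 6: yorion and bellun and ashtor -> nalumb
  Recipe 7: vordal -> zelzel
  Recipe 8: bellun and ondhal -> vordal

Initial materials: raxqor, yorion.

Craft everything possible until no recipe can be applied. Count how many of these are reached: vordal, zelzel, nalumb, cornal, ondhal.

raxqor -> cornal (Recipe 5).
Using Recipe 4, cornal and yorion make ashtor.
ashtor and raxqor and cornal -> bellun (Recipe 3).
yorion and bellun and ashtor -> nalumb (Recipe 6).
vordal would need bellun and ondhal (Recipe 8), but ondhal is never obtained.
zelzel would need vordal (Recipe 7), but vordal is never obtained.
nalumb: reached.
cornal: reached.
ondhal would need zelzel (Recipe 2), but zelzel is never obtained.
Reached: nalumb and cornal — 2 of the 5.

2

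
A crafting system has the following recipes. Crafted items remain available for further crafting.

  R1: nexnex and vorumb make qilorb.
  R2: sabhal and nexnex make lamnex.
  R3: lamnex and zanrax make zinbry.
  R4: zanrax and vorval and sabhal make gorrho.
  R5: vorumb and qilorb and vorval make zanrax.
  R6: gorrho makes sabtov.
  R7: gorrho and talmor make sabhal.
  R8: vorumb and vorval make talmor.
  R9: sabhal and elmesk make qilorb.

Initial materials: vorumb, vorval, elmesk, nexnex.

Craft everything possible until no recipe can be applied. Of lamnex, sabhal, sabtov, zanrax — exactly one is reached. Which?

zanrax

nexnex and vorumb → qilorb (R1).
Using R5, vorumb, qilorb, and vorval make zanrax.
lamnex would need sabhal and nexnex (R2), but sabhal is never obtained. sabhal would need gorrho and talmor (R7), but gorrho is never obtained. sabtov would need gorrho (R6), but gorrho is never obtained.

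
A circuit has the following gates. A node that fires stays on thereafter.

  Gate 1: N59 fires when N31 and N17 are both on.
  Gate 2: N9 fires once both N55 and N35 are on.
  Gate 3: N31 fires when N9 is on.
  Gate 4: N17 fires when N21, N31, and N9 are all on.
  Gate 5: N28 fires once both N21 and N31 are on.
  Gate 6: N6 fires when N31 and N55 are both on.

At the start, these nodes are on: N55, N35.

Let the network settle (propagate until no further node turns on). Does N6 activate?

N55 and N35 are on, so N9 fires (Gate 2).
N9 is on, so N31 fires (Gate 3).
Gate 6: N31 and N55 on → N6 on.

Yes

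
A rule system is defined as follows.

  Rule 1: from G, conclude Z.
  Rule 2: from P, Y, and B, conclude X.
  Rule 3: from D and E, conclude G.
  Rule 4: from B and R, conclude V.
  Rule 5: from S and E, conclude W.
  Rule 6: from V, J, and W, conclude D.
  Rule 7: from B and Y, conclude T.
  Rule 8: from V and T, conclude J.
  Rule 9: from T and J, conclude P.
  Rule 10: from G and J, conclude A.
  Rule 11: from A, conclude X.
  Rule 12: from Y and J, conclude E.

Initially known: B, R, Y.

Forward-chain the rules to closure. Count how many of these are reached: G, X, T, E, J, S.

4

From B and Y, Rule 7 gives T.
From B and R, Rule 4 gives V.
From V and T, Rule 8 gives J.
From T and J, Rule 9 gives P.
Y and J hold, so E follows (Rule 12).
P, Y, and B hold, so X follows (Rule 2).
G would need D and E (Rule 3), but D is never established.
X: reached.
T: reached.
E: reached.
J: reached.
No rule produces S, and it is not given.
Reached: X, T, E, and J — 4 of the 6.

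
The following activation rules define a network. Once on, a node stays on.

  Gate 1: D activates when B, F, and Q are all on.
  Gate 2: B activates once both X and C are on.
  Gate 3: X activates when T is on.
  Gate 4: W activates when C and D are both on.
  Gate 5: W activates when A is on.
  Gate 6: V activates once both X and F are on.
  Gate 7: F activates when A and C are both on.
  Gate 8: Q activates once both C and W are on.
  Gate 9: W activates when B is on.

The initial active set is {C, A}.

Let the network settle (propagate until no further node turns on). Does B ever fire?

B would need X and C (Gate 2), but X never turns on.

No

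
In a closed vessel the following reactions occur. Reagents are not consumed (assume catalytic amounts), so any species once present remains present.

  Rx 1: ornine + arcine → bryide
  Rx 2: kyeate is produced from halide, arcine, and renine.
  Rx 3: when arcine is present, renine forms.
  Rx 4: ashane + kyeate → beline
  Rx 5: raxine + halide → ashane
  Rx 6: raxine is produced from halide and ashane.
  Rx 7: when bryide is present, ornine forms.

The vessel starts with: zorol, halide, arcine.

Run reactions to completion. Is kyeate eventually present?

Yes

arcine present → renine forms (Rx 3).
halide, arcine, and renine present → kyeate forms (Rx 2).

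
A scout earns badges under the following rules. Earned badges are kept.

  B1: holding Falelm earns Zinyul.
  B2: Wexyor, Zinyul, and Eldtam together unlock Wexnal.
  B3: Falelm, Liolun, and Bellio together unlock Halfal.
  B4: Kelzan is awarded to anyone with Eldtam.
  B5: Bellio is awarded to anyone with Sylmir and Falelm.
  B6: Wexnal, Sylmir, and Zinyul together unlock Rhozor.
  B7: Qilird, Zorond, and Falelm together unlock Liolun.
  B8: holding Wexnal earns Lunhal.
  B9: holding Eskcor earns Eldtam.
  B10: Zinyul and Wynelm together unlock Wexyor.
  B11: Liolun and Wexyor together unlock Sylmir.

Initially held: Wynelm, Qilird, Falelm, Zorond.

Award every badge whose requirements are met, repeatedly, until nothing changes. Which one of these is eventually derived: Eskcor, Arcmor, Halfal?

Halfal

With Qilird, Zorond, and Falelm, Liolun is earned (B7).
With Falelm, Zinyul is earned (B1).
With Zinyul and Wynelm, Wexyor is earned (B10).
With Liolun and Wexyor, Sylmir is earned (B11).
With Sylmir and Falelm, Bellio is earned (B5).
With Falelm, Liolun, and Bellio, Halfal is earned (B3).
No rule produces Arcmor, and it is not given. No rule produces Eskcor, and it is not given.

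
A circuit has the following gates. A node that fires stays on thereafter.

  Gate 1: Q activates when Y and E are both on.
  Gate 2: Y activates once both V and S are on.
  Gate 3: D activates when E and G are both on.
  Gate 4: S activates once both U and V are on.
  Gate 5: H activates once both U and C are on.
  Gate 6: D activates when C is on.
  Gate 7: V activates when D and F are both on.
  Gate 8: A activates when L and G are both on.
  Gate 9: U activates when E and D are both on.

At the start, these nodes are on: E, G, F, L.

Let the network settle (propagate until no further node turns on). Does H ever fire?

No

H would need U and C (Gate 5), but C never turns on.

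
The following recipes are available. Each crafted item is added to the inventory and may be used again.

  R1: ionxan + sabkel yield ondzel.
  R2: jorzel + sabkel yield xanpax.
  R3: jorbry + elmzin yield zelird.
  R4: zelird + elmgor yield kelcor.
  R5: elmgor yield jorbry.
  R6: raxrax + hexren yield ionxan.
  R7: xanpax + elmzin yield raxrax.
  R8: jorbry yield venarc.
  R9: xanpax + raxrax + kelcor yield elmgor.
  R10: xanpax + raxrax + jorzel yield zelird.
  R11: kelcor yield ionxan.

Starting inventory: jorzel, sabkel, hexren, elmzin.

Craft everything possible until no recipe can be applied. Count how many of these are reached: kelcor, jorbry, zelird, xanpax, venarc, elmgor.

2

Using R2, jorzel and sabkel make xanpax.
xanpax + elmzin → raxrax (R7).
xanpax + raxrax + jorzel → zelird (R10).
kelcor would need zelird and elmgor (R4), but elmgor is never obtained.
jorbry would need elmgor (R5), but elmgor is never obtained.
zelird: reached.
xanpax: reached.
venarc would need jorbry (R8), but jorbry is never obtained.
elmgor would need xanpax, raxrax, and kelcor (R9), but kelcor is never obtained.
Reached: zelird and xanpax — 2 of the 6.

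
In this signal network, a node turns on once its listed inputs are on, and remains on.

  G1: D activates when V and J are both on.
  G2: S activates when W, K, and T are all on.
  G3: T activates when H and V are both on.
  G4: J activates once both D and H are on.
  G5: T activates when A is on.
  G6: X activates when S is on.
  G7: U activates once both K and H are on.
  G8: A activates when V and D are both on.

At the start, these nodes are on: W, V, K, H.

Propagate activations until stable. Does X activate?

Yes

G3: H and V on → T on.
G2: W, K, and T on → S on.
S is on, so X activates (G6).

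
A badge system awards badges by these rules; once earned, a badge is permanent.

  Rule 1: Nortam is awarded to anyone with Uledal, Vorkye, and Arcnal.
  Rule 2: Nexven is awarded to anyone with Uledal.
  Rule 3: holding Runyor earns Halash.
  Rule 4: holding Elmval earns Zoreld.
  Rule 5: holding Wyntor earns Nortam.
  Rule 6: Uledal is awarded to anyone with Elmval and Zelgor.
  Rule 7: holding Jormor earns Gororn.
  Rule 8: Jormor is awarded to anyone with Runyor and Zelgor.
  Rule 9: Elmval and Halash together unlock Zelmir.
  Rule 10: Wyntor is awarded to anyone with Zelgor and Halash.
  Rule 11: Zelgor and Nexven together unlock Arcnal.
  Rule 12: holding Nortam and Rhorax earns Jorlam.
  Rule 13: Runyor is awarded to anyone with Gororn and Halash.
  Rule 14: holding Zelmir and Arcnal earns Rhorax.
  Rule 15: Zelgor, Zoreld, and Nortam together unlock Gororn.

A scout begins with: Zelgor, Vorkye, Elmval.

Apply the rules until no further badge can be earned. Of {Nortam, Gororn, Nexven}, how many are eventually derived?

With Elmval, Zoreld is earned (Rule 4).
With Elmval and Zelgor, Uledal is earned (Rule 6).
With Uledal, Nexven is earned (Rule 2).
With Zelgor and Nexven, Arcnal is earned (Rule 11).
With Uledal, Vorkye, and Arcnal, Nortam is earned (Rule 1).
With Zelgor, Zoreld, and Nortam, Gororn is earned (Rule 15).
Nortam: reached.
Gororn: reached.
Nexven: reached.
All 3 are reached.

3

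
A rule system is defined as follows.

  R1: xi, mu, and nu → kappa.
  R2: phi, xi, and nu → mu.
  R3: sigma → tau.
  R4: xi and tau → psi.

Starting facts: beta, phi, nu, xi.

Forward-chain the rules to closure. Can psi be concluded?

psi would need xi and tau (R4), but tau is never established.

No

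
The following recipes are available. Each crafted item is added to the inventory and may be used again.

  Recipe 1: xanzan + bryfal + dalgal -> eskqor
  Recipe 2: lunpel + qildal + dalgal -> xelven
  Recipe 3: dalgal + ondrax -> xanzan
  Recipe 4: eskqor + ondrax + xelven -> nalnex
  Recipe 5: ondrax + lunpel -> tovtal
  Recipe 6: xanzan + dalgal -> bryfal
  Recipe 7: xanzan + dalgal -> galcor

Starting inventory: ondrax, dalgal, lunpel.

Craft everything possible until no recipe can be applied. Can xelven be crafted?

No

xelven would need lunpel, qildal, and dalgal (Recipe 2), but qildal is never obtained.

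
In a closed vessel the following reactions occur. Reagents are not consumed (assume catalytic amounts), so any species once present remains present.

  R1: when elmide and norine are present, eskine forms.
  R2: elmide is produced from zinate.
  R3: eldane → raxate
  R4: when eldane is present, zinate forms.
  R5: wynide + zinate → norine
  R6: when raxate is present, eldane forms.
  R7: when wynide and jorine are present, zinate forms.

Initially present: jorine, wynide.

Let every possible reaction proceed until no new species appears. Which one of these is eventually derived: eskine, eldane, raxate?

eskine

wynide and jorine present → zinate forms (R7).
zinate present → elmide forms (R2).
wynide and zinate present → norine forms (R5).
elmide and norine present → eskine forms (R1).
eldane would need raxate (R6), but raxate never forms. raxate would need eldane (R3), but eldane never forms.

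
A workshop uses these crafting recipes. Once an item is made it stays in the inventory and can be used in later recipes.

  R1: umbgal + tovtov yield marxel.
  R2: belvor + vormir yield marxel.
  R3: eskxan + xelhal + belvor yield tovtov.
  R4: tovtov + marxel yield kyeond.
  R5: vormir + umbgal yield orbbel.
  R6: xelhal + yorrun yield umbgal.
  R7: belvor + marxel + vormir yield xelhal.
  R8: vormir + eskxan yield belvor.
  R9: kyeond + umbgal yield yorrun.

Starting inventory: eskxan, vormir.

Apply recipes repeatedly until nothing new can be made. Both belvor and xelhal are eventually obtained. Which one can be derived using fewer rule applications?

belvor

belvor: vormir + eskxan → belvor (R8). [1 rule application]
xelhal: Using R8, vormir and eskxan make belvor. belvor + vormir → marxel (R2). belvor + marxel + vormir → xelhal (R7). [3 rule applications]
belvor needs fewer.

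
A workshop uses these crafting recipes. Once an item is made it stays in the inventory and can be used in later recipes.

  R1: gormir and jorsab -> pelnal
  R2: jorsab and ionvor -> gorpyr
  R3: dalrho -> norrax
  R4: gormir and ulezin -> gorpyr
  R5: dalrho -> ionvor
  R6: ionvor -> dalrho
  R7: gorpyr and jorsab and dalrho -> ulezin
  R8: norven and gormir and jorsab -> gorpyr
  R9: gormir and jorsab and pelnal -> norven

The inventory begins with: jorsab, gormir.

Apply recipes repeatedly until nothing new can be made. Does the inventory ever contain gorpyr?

Yes

Using R1, gormir and jorsab make pelnal.
gormir and jorsab and pelnal -> norven (R9).
Using R8, norven, gormir, and jorsab make gorpyr.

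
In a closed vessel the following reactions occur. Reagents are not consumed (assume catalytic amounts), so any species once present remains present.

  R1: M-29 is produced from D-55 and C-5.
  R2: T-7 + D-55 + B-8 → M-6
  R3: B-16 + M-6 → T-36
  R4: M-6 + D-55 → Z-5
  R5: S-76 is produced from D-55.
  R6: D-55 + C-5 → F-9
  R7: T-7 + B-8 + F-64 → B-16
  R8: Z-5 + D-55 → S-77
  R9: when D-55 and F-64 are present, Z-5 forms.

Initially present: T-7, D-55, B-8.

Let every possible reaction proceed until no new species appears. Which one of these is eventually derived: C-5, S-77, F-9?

S-77

T-7, D-55, and B-8 present → M-6 forms (R2).
M-6 and D-55 present → Z-5 forms (R4).
Z-5 and D-55 present → S-77 forms (R8).
F-9 would need D-55 and C-5 (R6), but C-5 never forms. No rule produces C-5, and it is not given.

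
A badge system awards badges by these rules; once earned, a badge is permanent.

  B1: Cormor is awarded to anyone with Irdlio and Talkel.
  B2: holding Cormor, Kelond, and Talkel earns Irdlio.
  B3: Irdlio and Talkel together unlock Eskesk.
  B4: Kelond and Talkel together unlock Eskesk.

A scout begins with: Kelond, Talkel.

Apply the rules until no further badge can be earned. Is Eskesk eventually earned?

With Kelond and Talkel, Eskesk is earned (B4).

Yes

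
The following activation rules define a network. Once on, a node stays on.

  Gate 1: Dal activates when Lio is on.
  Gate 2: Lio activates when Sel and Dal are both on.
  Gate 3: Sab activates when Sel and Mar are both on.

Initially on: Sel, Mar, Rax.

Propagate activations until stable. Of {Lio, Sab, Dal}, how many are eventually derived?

1

Sel and Mar are on, so Sab activates (Gate 3).
Lio would need Sel and Dal (Gate 2), but Dal never turns on.
Sab: reached.
Dal would need Lio (Gate 1), but Lio never turns on.
Reached: Sab — 1 of the 3.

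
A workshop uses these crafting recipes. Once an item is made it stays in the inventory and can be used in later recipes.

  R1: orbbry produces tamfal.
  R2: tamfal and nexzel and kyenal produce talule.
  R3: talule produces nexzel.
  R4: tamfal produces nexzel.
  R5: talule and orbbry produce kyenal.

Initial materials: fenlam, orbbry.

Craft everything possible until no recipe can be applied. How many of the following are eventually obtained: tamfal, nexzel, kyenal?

2

orbbry → tamfal (R1).
Using R4, tamfal makes nexzel.
tamfal: reached.
nexzel: reached.
kyenal would need talule and orbbry (R5), but talule is never obtained.
Reached: tamfal and nexzel — 2 of the 3.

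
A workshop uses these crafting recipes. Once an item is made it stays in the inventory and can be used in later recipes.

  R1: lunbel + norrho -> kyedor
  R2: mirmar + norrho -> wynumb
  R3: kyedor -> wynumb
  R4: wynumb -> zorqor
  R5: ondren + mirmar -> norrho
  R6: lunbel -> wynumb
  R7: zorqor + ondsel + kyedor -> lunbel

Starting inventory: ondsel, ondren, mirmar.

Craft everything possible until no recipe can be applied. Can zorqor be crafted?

Using R5, ondren and mirmar make norrho.
mirmar + norrho -> wynumb (R2).
wynumb -> zorqor (R4).

Yes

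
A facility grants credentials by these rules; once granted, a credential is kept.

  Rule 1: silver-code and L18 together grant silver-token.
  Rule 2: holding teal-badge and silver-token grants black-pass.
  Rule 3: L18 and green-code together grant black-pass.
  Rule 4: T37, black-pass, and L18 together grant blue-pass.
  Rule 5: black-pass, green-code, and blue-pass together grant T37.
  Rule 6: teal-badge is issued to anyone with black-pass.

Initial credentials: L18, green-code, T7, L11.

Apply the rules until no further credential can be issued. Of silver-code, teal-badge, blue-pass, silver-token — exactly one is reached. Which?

Holding L18 and green-code grants black-pass (Rule 3).
Holding black-pass grants teal-badge (Rule 6).
silver-token would need silver-code and L18 (Rule 1), but silver-code is never granted. blue-pass would need T37, black-pass, and L18 (Rule 4), but T37 is never granted. No rule produces silver-code, and it is not given.

teal-badge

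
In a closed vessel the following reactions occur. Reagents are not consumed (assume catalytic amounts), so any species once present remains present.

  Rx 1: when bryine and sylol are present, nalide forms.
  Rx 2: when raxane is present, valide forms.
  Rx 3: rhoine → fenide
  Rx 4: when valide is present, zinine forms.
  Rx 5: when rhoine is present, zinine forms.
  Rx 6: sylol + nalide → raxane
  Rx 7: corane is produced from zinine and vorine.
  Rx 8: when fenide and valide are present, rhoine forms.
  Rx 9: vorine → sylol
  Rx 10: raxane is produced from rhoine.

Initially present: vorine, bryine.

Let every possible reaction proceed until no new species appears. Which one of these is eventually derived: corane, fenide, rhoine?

vorine present → sylol forms (Rx 9).
bryine and sylol present → nalide forms (Rx 1).
sylol and nalide present → raxane forms (Rx 6).
raxane present → valide forms (Rx 2).
valide present → zinine forms (Rx 4).
zinine and vorine present → corane forms (Rx 7).
rhoine would need fenide and valide (Rx 8), but fenide never forms. fenide would need rhoine (Rx 3), but rhoine never forms.

corane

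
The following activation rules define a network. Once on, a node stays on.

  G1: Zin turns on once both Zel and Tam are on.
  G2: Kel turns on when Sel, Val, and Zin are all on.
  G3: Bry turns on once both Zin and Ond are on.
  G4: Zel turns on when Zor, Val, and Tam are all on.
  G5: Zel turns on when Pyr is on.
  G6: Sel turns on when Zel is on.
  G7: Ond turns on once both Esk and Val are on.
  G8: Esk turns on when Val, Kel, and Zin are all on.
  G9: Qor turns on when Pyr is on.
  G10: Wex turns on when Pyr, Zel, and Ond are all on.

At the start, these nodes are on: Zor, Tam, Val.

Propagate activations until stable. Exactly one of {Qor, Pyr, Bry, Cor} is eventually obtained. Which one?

G4: Zor, Val, and Tam on → Zel on.
Zel and Tam are on, so Zin turns on (G1).
Zel is on, so Sel turns on (G6).
G2: Sel, Val, and Zin on → Kel on.
Val, Kel, and Zin are on, so Esk turns on (G8).
Esk and Val are on, so Ond turns on (G7).
G3: Zin and Ond on → Bry on.
Qor would need Pyr (G9), but Pyr never turns on. No rule produces Cor, and it is not given. No rule produces Pyr, and it is not given.

Bry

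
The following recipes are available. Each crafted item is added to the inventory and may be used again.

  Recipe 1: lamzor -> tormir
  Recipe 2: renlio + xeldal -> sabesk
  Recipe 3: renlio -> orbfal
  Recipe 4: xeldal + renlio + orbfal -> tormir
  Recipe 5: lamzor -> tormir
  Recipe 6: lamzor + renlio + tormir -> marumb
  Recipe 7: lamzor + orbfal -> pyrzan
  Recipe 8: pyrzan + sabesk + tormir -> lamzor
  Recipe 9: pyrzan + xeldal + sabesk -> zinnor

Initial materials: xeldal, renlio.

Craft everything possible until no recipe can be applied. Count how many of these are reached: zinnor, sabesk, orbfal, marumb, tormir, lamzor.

3

renlio + xeldal -> sabesk (Recipe 2).
Using Recipe 3, renlio makes orbfal.
xeldal + renlio + orbfal -> tormir (Recipe 4).
zinnor would need pyrzan, xeldal, and sabesk (Recipe 9), but pyrzan is never obtained.
sabesk: reached.
orbfal: reached.
marumb would need lamzor, renlio, and tormir (Recipe 6), but lamzor is never obtained.
tormir: reached.
lamzor would need pyrzan, sabesk, and tormir (Recipe 8), but pyrzan is never obtained.
Reached: sabesk, orbfal, and tormir — 3 of the 6.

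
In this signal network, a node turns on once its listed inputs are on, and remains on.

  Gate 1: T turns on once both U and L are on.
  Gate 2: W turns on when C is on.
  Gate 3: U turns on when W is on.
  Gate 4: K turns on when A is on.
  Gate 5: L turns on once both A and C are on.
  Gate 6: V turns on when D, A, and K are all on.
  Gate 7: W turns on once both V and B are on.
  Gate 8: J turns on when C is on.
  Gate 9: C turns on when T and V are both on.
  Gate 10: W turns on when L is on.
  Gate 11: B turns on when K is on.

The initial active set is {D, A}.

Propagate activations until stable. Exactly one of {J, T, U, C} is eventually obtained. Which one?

Gate 4: A on → K on.
Gate 6: D, A, and K on → V on.
K is on, so B turns on (Gate 11).
V and B are on, so W turns on (Gate 7).
W is on, so U turns on (Gate 3).
J would need C (Gate 8), but C never turns on. C would need T and V (Gate 9), but T never turns on. T would need U and L (Gate 1), but L never turns on.

U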